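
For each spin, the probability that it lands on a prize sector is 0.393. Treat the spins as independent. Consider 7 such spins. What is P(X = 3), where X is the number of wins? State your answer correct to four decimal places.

X ~ Binomial(n=7, p=0.393).
P(X=3) = C(7,3) · p^3 · (1−p)^4
= 35 · 0.060698 · 0.13575 = 0.288403

0.2884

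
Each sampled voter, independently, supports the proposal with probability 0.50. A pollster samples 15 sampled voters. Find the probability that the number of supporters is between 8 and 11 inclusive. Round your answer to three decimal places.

X ~ Binomial(15, 0.50); P(8 ≤ X ≤ 11) = Σ C(15,k) p^k (1−p)^(15−k) over k:
  k=8: C(15,8)·0.50^8·0.50^7 = 0.19638
  k=9: C(15,9)·0.50^9·0.50^6 = 0.15274
  k=10: C(15,10)·0.50^10·0.50^5 = 0.09164
  k=11: C(15,11)·0.50^11·0.50^4 = 0.04166
Total = 0.48242

0.482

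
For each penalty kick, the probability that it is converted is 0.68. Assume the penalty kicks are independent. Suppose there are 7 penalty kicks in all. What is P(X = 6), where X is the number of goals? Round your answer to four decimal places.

X ~ Binomial(n=7, p=0.68).
P(X=6) = C(7,6) · p^6 · (1−p)^1
= 7 · 0.098867 · 0.32 = 0.221463

0.2215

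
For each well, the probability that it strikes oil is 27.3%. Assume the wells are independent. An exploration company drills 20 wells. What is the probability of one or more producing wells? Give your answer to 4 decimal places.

P(at least one) = 1 − P(none) = 1 − (1 − 0.273)^20
= 1 − 0.001701 = 0.998299

0.9983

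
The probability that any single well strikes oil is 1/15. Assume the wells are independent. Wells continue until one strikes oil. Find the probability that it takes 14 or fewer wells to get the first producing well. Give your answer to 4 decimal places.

0.6194

Y = number of wells to the first success; geometric, p = 0.066667.
P(Y ≤ 14) = 1 − (1−p)^14 = 1 − 0.380640 = 0.619360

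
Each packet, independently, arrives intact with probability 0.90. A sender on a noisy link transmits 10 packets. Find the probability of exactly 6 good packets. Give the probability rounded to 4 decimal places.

X ~ Binomial(n=10, p=0.90).
P(X=6) = C(10,6) · p^6 · (1−p)^4
= 210 · 0.53144 · 0.0001 = 0.011160

0.0112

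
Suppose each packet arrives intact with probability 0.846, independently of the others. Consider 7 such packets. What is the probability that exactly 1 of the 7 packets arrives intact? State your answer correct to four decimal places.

X ~ Binomial(n=7, p=0.846).
P(X=1) = C(7,1) · p^1 · (1−p)^6
= 7 · 0.846 · 1.3339e-05 = 0.000079

0.0001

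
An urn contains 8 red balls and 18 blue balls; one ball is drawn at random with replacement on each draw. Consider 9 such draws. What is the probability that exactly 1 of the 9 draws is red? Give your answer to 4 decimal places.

0.1461

X ~ Binomial(n=9, p=0.307692).
P(X=1) = C(9,1) · p^1 · (1−p)^8
= 9 · 0.30769 · 0.052771 = 0.146134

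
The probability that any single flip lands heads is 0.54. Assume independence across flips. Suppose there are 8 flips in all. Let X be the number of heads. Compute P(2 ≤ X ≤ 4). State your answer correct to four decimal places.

X ~ Binomial(8, 0.54); P(2 ≤ X ≤ 4) = Σ C(8,k) p^k (1−p)^(8−k) over k:
  k=2: C(8,2)·0.54^2·0.46^6 = 0.077356
  k=3: C(8,3)·0.54^3·0.46^5 = 0.181618
  k=4: C(8,4)·0.54^4·0.46^4 = 0.266504
Total = 0.525478

0.5255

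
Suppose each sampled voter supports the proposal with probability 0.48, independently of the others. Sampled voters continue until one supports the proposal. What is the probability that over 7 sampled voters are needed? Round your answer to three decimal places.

Y = number of sampled voters to the first success; geometric, p = 0.48.
P(Y > 7) = P(first 7 all fail) = (1−p)^7 = 0.01028

0.010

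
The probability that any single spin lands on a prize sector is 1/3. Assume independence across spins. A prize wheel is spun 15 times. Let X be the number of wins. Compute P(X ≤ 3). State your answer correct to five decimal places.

0.20924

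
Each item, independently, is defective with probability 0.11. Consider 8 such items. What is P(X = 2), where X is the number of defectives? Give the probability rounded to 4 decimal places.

X ~ Binomial(n=8, p=0.11).
P(X=2) = C(8,2) · p^2 · (1−p)^6
= 28 · 0.0121 · 0.49698 = 0.168377

0.1684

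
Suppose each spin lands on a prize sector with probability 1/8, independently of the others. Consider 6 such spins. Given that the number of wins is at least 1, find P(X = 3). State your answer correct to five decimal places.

0.04748

X ~ Binomial(6, 0.125). Want P(X=3 | X≥1) = P(X=3) / P(X≥1).
P(X=3) = C(6,3)·0.125^3·0.875^3 = 0.0261688
P(X≥1) = 1 − 0.4487953 = 0.5512047
Ratio = 0.0261688 / 0.5512047 = 0.0474757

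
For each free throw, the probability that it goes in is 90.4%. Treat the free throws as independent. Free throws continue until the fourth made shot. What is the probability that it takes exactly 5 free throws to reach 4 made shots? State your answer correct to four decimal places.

0.2565

Y = trial on which the fourth success occurs; negative binomial, r=4, p=0.904.
P(Y=5) = C(4,3) · p^4 · (1−p)^1
= 4 · 0.66784 · 0.096 = 0.256451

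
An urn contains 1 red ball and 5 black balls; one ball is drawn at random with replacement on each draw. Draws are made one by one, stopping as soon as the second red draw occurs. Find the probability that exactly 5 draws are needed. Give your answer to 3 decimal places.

Y = trial on which the second success occurs; negative binomial, r=2, p=0.166667.
P(Y=5) = C(4,1) · p^2 · (1−p)^3
= 4 · 0.027778 · 0.5787 = 0.06430

0.064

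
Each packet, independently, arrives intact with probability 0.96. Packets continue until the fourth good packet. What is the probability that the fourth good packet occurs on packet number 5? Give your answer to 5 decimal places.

Y = trial on which the fourth success occurs; negative binomial, r=4, p=0.96.
P(Y=5) = C(4,3) · p^4 · (1−p)^1
= 4 · 0.84935 · 0.04 = 0.1358954

0.13590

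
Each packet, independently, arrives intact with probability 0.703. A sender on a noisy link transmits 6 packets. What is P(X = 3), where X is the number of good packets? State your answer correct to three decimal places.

X ~ Binomial(n=6, p=0.703).
P(X=3) = C(6,3) · p^3 · (1−p)^3
= 20 · 0.34743 · 0.026198 = 0.18204

0.182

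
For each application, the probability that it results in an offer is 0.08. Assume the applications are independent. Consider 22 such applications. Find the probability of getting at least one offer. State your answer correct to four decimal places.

0.8403

P(at least one) = 1 − P(none) = 1 − (1 − 0.08)^22
= 1 − 0.159710 = 0.840290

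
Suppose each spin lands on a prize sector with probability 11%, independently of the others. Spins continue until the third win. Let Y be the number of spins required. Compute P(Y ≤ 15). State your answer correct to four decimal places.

0.2238

Finishing within 15 spins ⇔ at least 3 successes in the first 15. With X ~ Binomial(15, 0.11), P(Y ≤ 15) = 1 − P(X ≤ 2).
  k=0: C(15,0)·0.11^0·0.89^15 = 0.174121
  k=1: C(15,1)·0.11^1·0.89^14 = 0.322808
  k=2: C(15,2)·0.11^2·0.89^13 = 0.279283
1 − 0.776212 = 0.223788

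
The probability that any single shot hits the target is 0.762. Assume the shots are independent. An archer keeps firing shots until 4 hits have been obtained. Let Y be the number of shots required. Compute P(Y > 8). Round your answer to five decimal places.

Needing more than 8 shots ⇔ fewer than 4 successes in the first 8. With X ~ Binomial(8, 0.762), P(Y > 8) = P(X ≤ 3).
  k=0: C(8,0)·0.762^0·0.238^8 = 0.0000103
  k=1: C(8,1)·0.762^1·0.238^7 = 0.0002637
  k=2: C(8,2)·0.762^2·0.238^6 = 0.0029548
  k=3: C(8,3)·0.762^3·0.238^5 = 0.0189207
P(X ≤ 3) = 0.0221495

0.02215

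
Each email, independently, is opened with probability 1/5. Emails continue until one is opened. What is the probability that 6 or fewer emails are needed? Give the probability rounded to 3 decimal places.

Y = number of emails to the first success; geometric, p = 0.20.
P(Y ≤ 6) = 1 − (1−p)^6 = 1 − 0.26214 = 0.73786

0.738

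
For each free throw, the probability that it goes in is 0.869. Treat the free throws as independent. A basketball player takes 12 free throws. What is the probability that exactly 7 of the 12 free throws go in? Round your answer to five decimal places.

X ~ Binomial(n=12, p=0.869).
P(X=7) = C(12,7) · p^7 · (1−p)^5
= 792 · 0.37423 · 3.8579e-05 = 0.0114346

0.01143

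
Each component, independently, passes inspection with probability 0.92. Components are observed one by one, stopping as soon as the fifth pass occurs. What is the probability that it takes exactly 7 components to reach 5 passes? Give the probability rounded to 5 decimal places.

0.06327

Y = trial on which the fifth success occurs; negative binomial, r=5, p=0.92.
P(Y=7) = C(6,4) · p^5 · (1−p)^2
= 15 · 0.65908 · 0.0064 = 0.0632718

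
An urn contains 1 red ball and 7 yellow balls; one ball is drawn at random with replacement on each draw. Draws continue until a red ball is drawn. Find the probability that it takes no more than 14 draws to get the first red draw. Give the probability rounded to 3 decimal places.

0.846

Y = number of draws to the first success; geometric, p = 0.125.
P(Y ≤ 14) = 1 − (1−p)^14 = 1 − 0.15421 = 0.84579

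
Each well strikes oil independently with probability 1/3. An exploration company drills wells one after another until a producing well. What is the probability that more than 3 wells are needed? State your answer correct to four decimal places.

0.2963

Y = number of wells to the first success; geometric, p = 0.333333.
P(Y > 3) = P(first 3 all fail) = (1−p)^3 = 0.296296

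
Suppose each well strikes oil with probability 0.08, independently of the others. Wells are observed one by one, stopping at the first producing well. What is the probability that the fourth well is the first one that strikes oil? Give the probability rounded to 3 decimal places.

0.062

Geometric (trials to first success), p = 0.08.
P(Y = 4) = (1−p)^3 · p = 0.77869 · 0.08 = 0.06230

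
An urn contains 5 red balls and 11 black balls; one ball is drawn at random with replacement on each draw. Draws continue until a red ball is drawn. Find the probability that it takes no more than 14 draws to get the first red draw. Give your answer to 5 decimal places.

0.99473

Y = number of draws to the first success; geometric, p = 0.3125.
P(Y ≤ 14) = 1 − (1−p)^14 = 1 − 0.0052701 = 0.9947299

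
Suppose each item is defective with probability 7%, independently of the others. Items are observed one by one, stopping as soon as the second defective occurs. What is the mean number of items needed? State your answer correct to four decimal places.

28.5714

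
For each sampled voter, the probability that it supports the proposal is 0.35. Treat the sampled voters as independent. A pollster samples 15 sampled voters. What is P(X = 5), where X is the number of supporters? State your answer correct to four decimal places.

X ~ Binomial(n=15, p=0.35).
P(X=5) = C(15,5) · p^5 · (1−p)^10
= 3003 · 0.0052522 · 0.013463 = 0.212339

0.2123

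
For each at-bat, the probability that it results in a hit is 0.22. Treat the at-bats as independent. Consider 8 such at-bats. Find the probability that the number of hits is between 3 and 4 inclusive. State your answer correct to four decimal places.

X ~ Binomial(8, 0.22); P(3 ≤ X ≤ 4) = Σ C(8,k) p^k (1−p)^(8−k) over k:
  k=3: C(8,3)·0.22^3·0.78^5 = 0.172159
  k=4: C(8,4)·0.22^4·0.78^4 = 0.060697
Total = 0.232856

0.2329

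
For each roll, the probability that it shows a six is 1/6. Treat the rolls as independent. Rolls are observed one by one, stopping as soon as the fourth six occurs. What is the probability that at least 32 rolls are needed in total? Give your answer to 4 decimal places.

0.2168

Needing more than 31 rolls ⇔ fewer than 4 successes in the first 31. With X ~ Binomial(31, 0.166667), P(Y > 31) = P(X ≤ 3).
  k=0: C(31,0)·0.166667^0·0.833333^31 = 0.003511
  k=1: C(31,1)·0.166667^1·0.833333^30 = 0.021766
  k=2: C(31,2)·0.166667^2·0.833333^29 = 0.065297
  k=3: C(31,3)·0.166667^3·0.833333^28 = 0.126241
P(X ≤ 3) = 0.216815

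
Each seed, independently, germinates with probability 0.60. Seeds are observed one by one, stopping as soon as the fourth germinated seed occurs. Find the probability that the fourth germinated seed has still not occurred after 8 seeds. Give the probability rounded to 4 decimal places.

Needing more than 8 seeds ⇔ fewer than 4 successes in the first 8. With X ~ Binomial(8, 0.60), P(Y > 8) = P(X ≤ 3).
  k=0: C(8,0)·0.60^0·0.40^8 = 0.000655
  k=1: C(8,1)·0.60^1·0.40^7 = 0.007864
  k=2: C(8,2)·0.60^2·0.40^6 = 0.041288
  k=3: C(8,3)·0.60^3·0.40^5 = 0.123863
P(X ≤ 3) = 0.173670

0.1737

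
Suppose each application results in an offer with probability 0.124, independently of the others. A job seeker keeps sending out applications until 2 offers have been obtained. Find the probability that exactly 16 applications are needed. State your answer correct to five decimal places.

Y = trial on which the second success occurs; negative binomial, r=2, p=0.124.
P(Y=16) = C(15,1) · p^2 · (1−p)^14
= 15 · 0.015376 · 0.1567 = 0.0361403

0.03614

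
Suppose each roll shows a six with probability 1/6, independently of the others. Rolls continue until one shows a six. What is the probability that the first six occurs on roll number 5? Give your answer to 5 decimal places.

0.08038

Geometric (trials to first success), p = 0.166667.
P(Y = 5) = (1−p)^4 · p = 0.48225 · 0.166667 = 0.0803755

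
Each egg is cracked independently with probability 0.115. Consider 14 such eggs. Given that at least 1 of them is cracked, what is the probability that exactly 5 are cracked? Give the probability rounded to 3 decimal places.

X ~ Binomial(14, 0.115). Want P(X=5 | X≥1) = P(X=5) / P(X≥1).
P(X=5) = C(14,5)·0.115^5·0.885^9 = 0.01341
P(X≥1) = 1 − 0.18080 = 0.81920
Ratio = 0.01341 / 0.81920 = 0.01637

0.016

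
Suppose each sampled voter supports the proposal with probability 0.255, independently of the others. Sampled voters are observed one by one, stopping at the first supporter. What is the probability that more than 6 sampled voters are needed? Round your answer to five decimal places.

0.17098

Y = number of sampled voters to the first success; geometric, p = 0.255.
P(Y > 6) = P(first 6 all fail) = (1−p)^6 = 0.1709770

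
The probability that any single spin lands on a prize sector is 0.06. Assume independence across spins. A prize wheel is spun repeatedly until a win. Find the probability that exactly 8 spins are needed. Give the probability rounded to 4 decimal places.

0.0389

Geometric (trials to first success), p = 0.06.
P(Y = 8) = (1−p)^7 · p = 0.64848 · 0.06 = 0.038909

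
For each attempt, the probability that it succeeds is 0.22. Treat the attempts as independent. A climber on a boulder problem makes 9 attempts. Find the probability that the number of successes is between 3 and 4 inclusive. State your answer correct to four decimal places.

0.2866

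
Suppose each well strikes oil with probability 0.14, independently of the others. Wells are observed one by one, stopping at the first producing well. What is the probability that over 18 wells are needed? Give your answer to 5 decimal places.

Y = number of wells to the first success; geometric, p = 0.14.
P(Y > 18) = P(first 18 all fail) = (1−p)^18 = 0.0662174

0.06622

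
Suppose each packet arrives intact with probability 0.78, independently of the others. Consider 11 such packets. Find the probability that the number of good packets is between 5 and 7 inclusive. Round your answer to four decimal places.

0.2045

X ~ Binomial(11, 0.78); P(5 ≤ X ≤ 7) = Σ C(11,k) p^k (1−p)^(11−k) over k:
  k=5: C(11,5)·0.78^5·0.22^6 = 0.015123
  k=6: C(11,6)·0.78^6·0.22^5 = 0.053620
  k=7: C(11,7)·0.78^7·0.22^4 = 0.135790
Total = 0.204533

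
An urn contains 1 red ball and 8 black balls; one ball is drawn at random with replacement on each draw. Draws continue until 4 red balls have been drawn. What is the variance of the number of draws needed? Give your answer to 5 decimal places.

288.00000

Y = total draws until the fourth success; negative binomial with r=4, p=0.111111.
Var(Y) = r(1−p)/p² = 4·0.888889 / 0.111111² = 288.0000000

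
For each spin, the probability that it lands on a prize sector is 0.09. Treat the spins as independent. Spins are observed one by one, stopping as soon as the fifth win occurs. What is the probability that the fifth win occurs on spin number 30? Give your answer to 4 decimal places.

Y = trial on which the fifth success occurs; negative binomial, r=5, p=0.09.
P(Y=30) = C(29,4) · p^5 · (1−p)^25
= 23751 · 5.9049e-06 · 0.094631 = 0.013272

0.0133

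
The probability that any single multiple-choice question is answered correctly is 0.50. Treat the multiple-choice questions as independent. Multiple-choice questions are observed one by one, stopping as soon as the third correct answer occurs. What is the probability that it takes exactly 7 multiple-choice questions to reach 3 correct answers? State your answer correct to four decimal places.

0.1172

Y = trial on which the third success occurs; negative binomial, r=3, p=0.50.
P(Y=7) = C(6,2) · p^3 · (1−p)^4
= 15 · 0.125 · 0.0625 = 0.117188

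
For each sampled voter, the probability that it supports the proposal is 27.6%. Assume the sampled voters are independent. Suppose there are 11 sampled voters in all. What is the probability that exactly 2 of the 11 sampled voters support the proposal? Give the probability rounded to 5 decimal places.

X ~ Binomial(n=11, p=0.276).
P(X=2) = C(11,2) · p^2 · (1−p)^9
= 55 · 0.076176 · 0.054657 = 0.2289960

0.22900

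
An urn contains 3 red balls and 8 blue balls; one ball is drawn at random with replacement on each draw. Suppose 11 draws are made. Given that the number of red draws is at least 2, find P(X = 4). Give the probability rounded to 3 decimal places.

X ~ Binomial(11, 0.272727). Want P(X=4 | X≥2) = P(X=4) / P(X≥2).
P(X=4) = C(11,4)·0.272727^4·0.727273^7 = 0.19648
P(X≥2) = 1 − 0.03011 − 0.12419 = 0.84570
Ratio = 0.19648 / 0.84570 = 0.23232

0.232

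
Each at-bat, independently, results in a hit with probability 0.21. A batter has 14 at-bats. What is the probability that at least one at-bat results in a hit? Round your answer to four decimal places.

0.9631

P(at least one) = 1 − P(none) = 1 − (1 − 0.21)^14
= 1 − 0.036879 = 0.963121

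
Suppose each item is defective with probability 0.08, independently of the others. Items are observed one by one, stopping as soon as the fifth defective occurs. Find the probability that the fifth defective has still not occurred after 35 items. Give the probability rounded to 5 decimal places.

0.85570

Needing more than 35 items ⇔ fewer than 5 successes in the first 35. With X ~ Binomial(35, 0.08), P(Y > 35) = P(X ≤ 4).
  k=0: C(35,0)·0.08^0·0.92^35 = 0.0540224
  k=1: C(35,1)·0.08^1·0.92^34 = 0.1644160
  k=2: C(35,2)·0.08^2·0.92^33 = 0.2430498
  k=3: C(35,3)·0.08^3·0.92^32 = 0.2324824
  k=4: C(35,4)·0.08^4·0.92^31 = 0.1617269
P(X ≤ 4) = 0.8556975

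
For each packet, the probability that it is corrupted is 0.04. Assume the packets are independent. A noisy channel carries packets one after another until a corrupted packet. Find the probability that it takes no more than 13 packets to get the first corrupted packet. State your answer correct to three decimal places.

Y = number of packets to the first success; geometric, p = 0.04.
P(Y ≤ 13) = 1 − (1−p)^13 = 1 − 0.58820 = 0.41180

0.412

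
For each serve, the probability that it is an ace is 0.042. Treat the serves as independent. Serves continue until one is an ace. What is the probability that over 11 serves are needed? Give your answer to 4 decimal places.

Y = number of serves to the first success; geometric, p = 0.042.
P(Y > 11) = P(first 11 all fail) = (1−p)^11 = 0.623764

0.6238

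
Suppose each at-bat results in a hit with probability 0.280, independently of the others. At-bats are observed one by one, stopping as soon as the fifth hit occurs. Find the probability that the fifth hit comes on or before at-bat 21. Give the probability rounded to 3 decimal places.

Finishing within 21 at-bats ⇔ at least 5 successes in the first 21. With X ~ Binomial(21, 0.28), P(Y ≤ 21) = 1 − P(X ≤ 4).
  k=0: C(21,0)·0.28^0·0.72^21 = 0.00101
  k=1: C(21,1)·0.28^1·0.72^20 = 0.00824
  k=2: C(21,2)·0.28^2·0.72^19 = 0.03205
  k=3: C(21,3)·0.28^3·0.72^18 = 0.07894
  k=4: C(21,4)·0.28^4·0.72^17 = 0.13815
1 − 0.25839 = 0.74161

0.742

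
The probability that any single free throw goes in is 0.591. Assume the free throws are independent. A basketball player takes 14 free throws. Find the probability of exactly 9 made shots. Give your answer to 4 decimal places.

0.2015

X ~ Binomial(n=14, p=0.591).
P(X=9) = C(14,9) · p^9 · (1−p)^5
= 2002 · 0.008796 · 0.011445 = 0.201543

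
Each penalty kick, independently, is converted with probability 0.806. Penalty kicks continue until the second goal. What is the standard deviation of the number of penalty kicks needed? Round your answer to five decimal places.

0.77282

Y = total penalty kicks until the second success; negative binomial with r=2, p=0.806.
SD(Y) = √[r(1−p)/p²] = √(0.5972575) = 0.7728244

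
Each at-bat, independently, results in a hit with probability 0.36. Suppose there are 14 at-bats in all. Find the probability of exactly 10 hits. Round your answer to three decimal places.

X ~ Binomial(n=14, p=0.36).
P(X=10) = C(14,10) · p^10 · (1−p)^4
= 1001 · 3.6562e-05 · 0.16777 = 0.00614

0.006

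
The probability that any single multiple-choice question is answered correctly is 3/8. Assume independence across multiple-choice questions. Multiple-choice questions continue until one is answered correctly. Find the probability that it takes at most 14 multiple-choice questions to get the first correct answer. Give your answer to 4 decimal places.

0.9986

Y = number of multiple-choice questions to the first success; geometric, p = 0.375.
P(Y ≤ 14) = 1 − (1−p)^14 = 1 − 0.001388 = 0.998612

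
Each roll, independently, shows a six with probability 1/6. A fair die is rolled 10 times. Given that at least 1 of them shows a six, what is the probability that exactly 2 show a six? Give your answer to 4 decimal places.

0.3467

X ~ Binomial(10, 0.166667). Want P(X=2 | X≥1) = P(X=2) / P(X≥1).
P(X=2) = C(10,2)·0.166667^2·0.833333^8 = 0.290710
P(X≥1) = 1 − 0.161506 = 0.838494
Ratio = 0.290710 / 0.838494 = 0.346705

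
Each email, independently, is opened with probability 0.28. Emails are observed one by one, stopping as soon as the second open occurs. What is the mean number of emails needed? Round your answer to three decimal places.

Y = total emails until the second success; negative binomial with r=2, p=0.28.
E[Y] = r / p = 2 / 0.28 = 7.14286

7.143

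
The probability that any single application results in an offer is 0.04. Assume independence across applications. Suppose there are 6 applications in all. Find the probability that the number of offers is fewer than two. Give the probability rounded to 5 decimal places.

X ~ Binomial(6, 0.04); P(X ≤ 1) = Σ C(6,k) p^k (1−p)^(6−k) over k:
  k=0: C(6,0)·0.04^0·0.96^6 = 0.7827578
  k=1: C(6,1)·0.04^1·0.96^5 = 0.1956894
Total = 0.9784472

0.97845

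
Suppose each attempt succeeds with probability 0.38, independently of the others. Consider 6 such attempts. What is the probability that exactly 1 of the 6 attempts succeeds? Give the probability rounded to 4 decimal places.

X ~ Binomial(n=6, p=0.38).
P(X=1) = C(6,1) · p^1 · (1−p)^5
= 6 · 0.38 · 0.091613 = 0.208878

0.2089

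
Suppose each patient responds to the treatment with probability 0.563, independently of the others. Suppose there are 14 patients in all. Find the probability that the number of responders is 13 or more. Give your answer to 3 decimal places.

X ~ Binomial(14, 0.563); P(X ≥ 13) = Σ C(14,k) p^k (1−p)^(14−k) over k:
  k=13: C(14,13)·0.563^13·0.437^1 = 0.00349
  k=14: C(14,14)·0.563^14·0.437^0 = 0.00032
Total = 0.00381

0.004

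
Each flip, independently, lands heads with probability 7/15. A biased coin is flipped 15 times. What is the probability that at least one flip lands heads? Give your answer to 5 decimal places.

0.99992

P(at least one) = 1 − P(none) = 1 − (1 − 0.466667)^15
= 1 − 0.0000803 = 0.9999197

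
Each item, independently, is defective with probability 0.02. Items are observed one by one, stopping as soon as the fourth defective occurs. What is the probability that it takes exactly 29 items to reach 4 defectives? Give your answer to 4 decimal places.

Y = trial on which the fourth success occurs; negative binomial, r=4, p=0.02.
P(Y=29) = C(28,3) · p^4 · (1−p)^25
= 3276 · 1.6e-07 · 0.60346 = 0.000316

0.0003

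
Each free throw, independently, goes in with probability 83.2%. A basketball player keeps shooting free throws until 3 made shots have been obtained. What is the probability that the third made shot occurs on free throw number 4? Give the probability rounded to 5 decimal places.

0.29027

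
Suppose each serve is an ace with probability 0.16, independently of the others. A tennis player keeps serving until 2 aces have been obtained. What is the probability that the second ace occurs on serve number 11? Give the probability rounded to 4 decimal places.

0.0533

Y = trial on which the second success occurs; negative binomial, r=2, p=0.16.
P(Y=11) = C(10,1) · p^2 · (1−p)^9
= 10 · 0.0256 · 0.20822 = 0.053303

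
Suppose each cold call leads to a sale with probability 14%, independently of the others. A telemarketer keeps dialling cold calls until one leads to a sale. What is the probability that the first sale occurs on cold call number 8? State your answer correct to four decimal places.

0.0487

Geometric (trials to first success), p = 0.14.
P(Y = 8) = (1−p)^7 · p = 0.34793 · 0.14 = 0.048710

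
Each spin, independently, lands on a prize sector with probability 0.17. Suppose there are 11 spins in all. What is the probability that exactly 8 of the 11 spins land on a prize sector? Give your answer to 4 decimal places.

0.0001

X ~ Binomial(n=11, p=0.17).
P(X=8) = C(11,8) · p^8 · (1−p)^3
= 165 · 6.9758e-07 · 0.57179 = 0.000066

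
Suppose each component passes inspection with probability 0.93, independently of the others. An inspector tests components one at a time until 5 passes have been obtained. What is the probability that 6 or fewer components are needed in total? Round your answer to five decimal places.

Finishing within 6 components ⇔ at least 5 successes in the first 6. With X ~ Binomial(6, 0.93), P(Y ≤ 6) = 1 − P(X ≤ 4).
  k=0: C(6,0)·0.93^0·0.07^6 = 0.0000001
  k=1: C(6,1)·0.93^1·0.07^5 = 0.0000094
  k=2: C(6,2)·0.93^2·0.07^4 = 0.0003115
  k=3: C(6,3)·0.93^3·0.07^3 = 0.0055179
  k=4: C(6,4)·0.93^4·0.07^2 = 0.0549818
1 − 0.0608207 = 0.9391793

0.93918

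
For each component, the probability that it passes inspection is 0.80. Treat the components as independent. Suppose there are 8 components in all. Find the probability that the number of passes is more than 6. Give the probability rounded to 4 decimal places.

X ~ Binomial(8, 0.80); P(X ≥ 7) = Σ C(8,k) p^k (1−p)^(8−k) over k:
  k=7: C(8,7)·0.80^7·0.20^1 = 0.335544
  k=8: C(8,8)·0.80^8·0.20^0 = 0.167772
Total = 0.503316

0.5033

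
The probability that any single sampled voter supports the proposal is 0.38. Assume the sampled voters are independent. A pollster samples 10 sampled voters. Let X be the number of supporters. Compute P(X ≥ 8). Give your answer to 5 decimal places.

0.00861

X ~ Binomial(10, 0.38); P(X ≥ 8) = Σ C(10,k) p^k (1−p)^(10−k) over k:
  k=8: C(10,8)·0.38^8·0.62^2 = 0.0075208
  k=9: C(10,9)·0.38^9·0.62^1 = 0.0010243
  k=10: C(10,10)·0.38^10·0.62^0 = 0.0000628
Total = 0.0086079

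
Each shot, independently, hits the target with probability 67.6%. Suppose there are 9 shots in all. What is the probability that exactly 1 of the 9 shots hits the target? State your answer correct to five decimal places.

X ~ Binomial(n=9, p=0.676).
P(X=1) = C(9,1) · p^1 · (1−p)^8
= 9 · 0.676 · 0.00012144 = 0.0007388

0.00074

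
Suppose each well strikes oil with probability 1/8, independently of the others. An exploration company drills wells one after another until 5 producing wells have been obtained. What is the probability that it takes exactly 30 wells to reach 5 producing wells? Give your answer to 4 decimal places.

Y = trial on which the fifth success occurs; negative binomial, r=5, p=0.125.
P(Y=30) = C(29,4) · p^5 · (1−p)^25
= 23751 · 3.0518e-05 · 0.035498 = 0.025730

0.0257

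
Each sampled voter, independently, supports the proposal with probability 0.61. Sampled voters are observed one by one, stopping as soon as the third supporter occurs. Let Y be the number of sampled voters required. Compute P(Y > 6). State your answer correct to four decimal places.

Needing more than 6 sampled voters ⇔ fewer than 3 successes in the first 6. With X ~ Binomial(6, 0.61), P(Y > 6) = P(X ≤ 2).
  k=0: C(6,0)·0.61^0·0.39^6 = 0.003519
  k=1: C(6,1)·0.61^1·0.39^5 = 0.033022
  k=2: C(6,2)·0.61^2·0.39^4 = 0.129125
P(X ≤ 2) = 0.165666

0.1657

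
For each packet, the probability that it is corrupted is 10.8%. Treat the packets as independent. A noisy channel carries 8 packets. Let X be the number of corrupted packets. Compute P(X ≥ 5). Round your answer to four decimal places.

0.0006

X ~ Binomial(8, 0.108); P(X ≥ 5) = Σ C(8,k) p^k (1−p)^(8−k) over k:
  k=5: C(8,5)·0.108^5·0.892^3 = 0.000584
  k=6: C(8,6)·0.108^6·0.892^2 = 0.000035
  k=7: C(8,7)·0.108^7·0.892^1 = 0.000001
  k=8: C(8,8)·0.108^8·0.892^0 = 0.000000
Total = 0.000621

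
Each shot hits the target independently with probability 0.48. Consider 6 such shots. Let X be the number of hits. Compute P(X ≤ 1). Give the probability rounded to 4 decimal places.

0.1293

X ~ Binomial(6, 0.48); P(X ≤ 1) = Σ C(6,k) p^k (1−p)^(6−k) over k:
  k=0: C(6,0)·0.48^0·0.52^6 = 0.019771
  k=1: C(6,1)·0.48^1·0.52^5 = 0.109499
Total = 0.129269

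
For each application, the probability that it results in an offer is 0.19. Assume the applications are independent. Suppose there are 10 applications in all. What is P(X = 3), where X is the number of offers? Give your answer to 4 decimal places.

X ~ Binomial(n=10, p=0.19).
P(X=3) = C(10,3) · p^3 · (1−p)^7
= 120 · 0.006859 · 0.22877 = 0.188294

0.1883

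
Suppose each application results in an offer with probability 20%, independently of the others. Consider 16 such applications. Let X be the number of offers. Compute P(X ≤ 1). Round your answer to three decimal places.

0.141

X ~ Binomial(16, 0.20); P(X ≤ 1) = Σ C(16,k) p^k (1−p)^(16−k) over k:
  k=0: C(16,0)·0.20^0·0.80^16 = 0.02815
  k=1: C(16,1)·0.20^1·0.80^15 = 0.11259
Total = 0.14074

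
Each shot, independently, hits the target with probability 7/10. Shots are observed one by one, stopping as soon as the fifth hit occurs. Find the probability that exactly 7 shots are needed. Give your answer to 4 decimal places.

0.2269

Y = trial on which the fifth success occurs; negative binomial, r=5, p=0.70.
P(Y=7) = C(6,4) · p^5 · (1−p)^2
= 15 · 0.16807 · 0.09 = 0.226894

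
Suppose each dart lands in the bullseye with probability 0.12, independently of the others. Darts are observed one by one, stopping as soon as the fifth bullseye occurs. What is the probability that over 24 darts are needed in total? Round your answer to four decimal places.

Needing more than 24 darts ⇔ fewer than 5 successes in the first 24. With X ~ Binomial(24, 0.12), P(Y > 24) = P(X ≤ 4).
  k=0: C(24,0)·0.12^0·0.88^24 = 0.046514
  k=1: C(24,1)·0.12^1·0.88^23 = 0.152228
  k=2: C(24,2)·0.12^2·0.88^22 = 0.238721
  k=3: C(24,3)·0.12^3·0.88^21 = 0.238721
  k=4: C(24,4)·0.12^4·0.88^20 = 0.170902
P(X ≤ 4) = 0.847086

0.8471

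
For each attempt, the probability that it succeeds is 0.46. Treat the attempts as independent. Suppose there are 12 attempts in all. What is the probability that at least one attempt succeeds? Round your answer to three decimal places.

0.999

P(at least one) = 1 − P(none) = 1 − (1 − 0.46)^12
= 1 − 0.00061 = 0.99939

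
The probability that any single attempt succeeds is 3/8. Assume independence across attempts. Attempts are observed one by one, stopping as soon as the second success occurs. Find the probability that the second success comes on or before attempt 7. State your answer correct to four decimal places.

Finishing within 7 attempts ⇔ at least 2 successes in the first 7. With X ~ Binomial(7, 0.375), P(Y ≤ 7) = 1 − P(X ≤ 1).
  k=0: C(7,0)·0.375^0·0.625^7 = 0.037253
  k=1: C(7,1)·0.375^1·0.625^6 = 0.156462
1 − 0.193715 = 0.806285

0.8063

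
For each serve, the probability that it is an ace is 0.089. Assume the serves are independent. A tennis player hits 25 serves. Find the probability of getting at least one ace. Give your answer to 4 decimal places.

0.9027

P(at least one) = 1 − P(none) = 1 − (1 − 0.089)^25
= 1 − 0.097266 = 0.902734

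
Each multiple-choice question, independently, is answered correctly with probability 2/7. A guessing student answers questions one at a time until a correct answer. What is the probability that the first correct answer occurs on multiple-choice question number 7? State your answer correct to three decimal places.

Geometric (trials to first success), p = 0.285714.
P(Y = 7) = (1−p)^6 · p = 0.13281 · 0.285714 = 0.03795

0.038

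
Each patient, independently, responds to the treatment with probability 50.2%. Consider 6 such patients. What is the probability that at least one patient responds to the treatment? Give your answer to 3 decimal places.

P(at least one) = 1 − P(none) = 1 − (1 − 0.502)^6
= 1 − 0.01525 = 0.98475

0.985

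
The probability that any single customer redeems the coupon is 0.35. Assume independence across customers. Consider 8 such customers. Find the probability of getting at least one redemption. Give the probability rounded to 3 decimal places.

P(at least one) = 1 − P(none) = 1 − (1 − 0.35)^8
= 1 − 0.03186 = 0.96814

0.968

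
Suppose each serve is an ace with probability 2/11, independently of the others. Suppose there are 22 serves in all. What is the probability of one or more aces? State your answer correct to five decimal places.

0.98790

P(at least one) = 1 − P(none) = 1 − (1 − 0.181818)^22
= 1 − 0.0120975 = 0.9879025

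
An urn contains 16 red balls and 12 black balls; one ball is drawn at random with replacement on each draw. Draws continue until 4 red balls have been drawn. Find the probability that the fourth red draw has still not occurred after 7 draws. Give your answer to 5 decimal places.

0.34690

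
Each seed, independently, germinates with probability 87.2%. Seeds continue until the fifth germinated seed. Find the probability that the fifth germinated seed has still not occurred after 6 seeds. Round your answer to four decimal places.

Needing more than 6 seeds ⇔ fewer than 5 successes in the first 6. With X ~ Binomial(6, 0.872), P(Y > 6) = P(X ≤ 4).
  k=0: C(6,0)·0.872^0·0.128^6 = 0.000004
  k=1: C(6,1)·0.872^1·0.128^5 = 0.000180
  k=2: C(6,2)·0.872^2·0.128^4 = 0.003062
  k=3: C(6,3)·0.872^3·0.128^3 = 0.027811
  k=4: C(6,4)·0.872^4·0.128^2 = 0.142094
P(X ≤ 4) = 0.173151

0.1732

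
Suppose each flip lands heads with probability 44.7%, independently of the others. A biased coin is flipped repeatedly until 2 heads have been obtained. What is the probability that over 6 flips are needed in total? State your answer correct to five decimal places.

0.16730

Needing more than 6 flips ⇔ fewer than 2 successes in the first 6. With X ~ Binomial(6, 0.447), P(Y > 6) = P(X ≤ 1).
  k=0: C(6,0)·0.447^0·0.553^6 = 0.0285990
  k=1: C(6,1)·0.447^1·0.553^5 = 0.1387025
P(X ≤ 1) = 0.1673015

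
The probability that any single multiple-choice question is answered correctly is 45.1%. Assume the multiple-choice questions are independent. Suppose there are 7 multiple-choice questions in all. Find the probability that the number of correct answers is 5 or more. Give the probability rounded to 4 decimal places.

X ~ Binomial(7, 0.451); P(X ≥ 5) = Σ C(7,k) p^k (1−p)^(7−k) over k:
  k=5: C(7,5)·0.451^5·0.549^2 = 0.118099
  k=6: C(7,6)·0.451^6·0.549^1 = 0.032339
  k=7: C(7,7)·0.451^7·0.549^0 = 0.003795
Total = 0.154234

0.1542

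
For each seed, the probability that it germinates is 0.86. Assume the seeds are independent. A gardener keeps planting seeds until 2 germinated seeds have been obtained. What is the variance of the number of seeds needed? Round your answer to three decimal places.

0.379

Y = total seeds until the second success; negative binomial with r=2, p=0.86.
Var(Y) = r(1−p)/p² = 2·0.14 / 0.86² = 0.37858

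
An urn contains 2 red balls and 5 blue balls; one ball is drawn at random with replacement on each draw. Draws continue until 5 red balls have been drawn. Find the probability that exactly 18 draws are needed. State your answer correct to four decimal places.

Y = trial on which the fifth success occurs; negative binomial, r=5, p=0.285714.
P(Y=18) = C(17,4) · p^5 · (1−p)^13
= 2380 · 0.001904 · 0.012599 = 0.057092

0.0571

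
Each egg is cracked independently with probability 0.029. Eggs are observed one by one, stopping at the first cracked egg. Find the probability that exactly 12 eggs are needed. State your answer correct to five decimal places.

0.02098

Geometric (trials to first success), p = 0.029.
P(Y = 12) = (1−p)^11 · p = 0.72346 · 0.029 = 0.0209802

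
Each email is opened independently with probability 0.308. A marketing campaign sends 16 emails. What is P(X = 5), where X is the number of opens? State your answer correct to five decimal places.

0.21096

X ~ Binomial(n=16, p=0.308).
P(X=5) = C(16,5) · p^5 · (1−p)^11
= 4368 · 0.0027717 · 0.017425 = 0.2109615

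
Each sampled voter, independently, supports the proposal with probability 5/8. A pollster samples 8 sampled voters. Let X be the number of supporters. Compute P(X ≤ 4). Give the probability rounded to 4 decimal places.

0.3486

X ~ Binomial(8, 0.625); P(X ≤ 4) = Σ C(8,k) p^k (1−p)^(8−k) over k:
  k=0: C(8,0)·0.625^0·0.375^8 = 0.000391
  k=1: C(8,1)·0.625^1·0.375^7 = 0.005214
  k=2: C(8,2)·0.625^2·0.375^6 = 0.030416
  k=3: C(8,3)·0.625^3·0.375^5 = 0.101388
  k=4: C(8,4)·0.625^4·0.375^4 = 0.211224
Total = 0.348633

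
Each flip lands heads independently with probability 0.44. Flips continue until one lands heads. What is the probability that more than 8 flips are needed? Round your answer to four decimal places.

0.0097

Y = number of flips to the first success; geometric, p = 0.44.
P(Y > 8) = P(first 8 all fail) = (1−p)^8 = 0.009672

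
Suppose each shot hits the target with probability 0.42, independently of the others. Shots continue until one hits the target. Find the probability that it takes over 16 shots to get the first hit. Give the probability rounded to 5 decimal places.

0.00016

Y = number of shots to the first success; geometric, p = 0.42.
P(Y > 16) = P(first 16 all fail) = (1−p)^16 = 0.0001640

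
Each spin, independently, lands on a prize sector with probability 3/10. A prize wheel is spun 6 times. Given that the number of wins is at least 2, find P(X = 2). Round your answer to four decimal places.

0.5590

X ~ Binomial(6, 0.30). Want P(X=2 | X≥2) = P(X=2) / P(X≥2).
P(X=2) = C(6,2)·0.30^2·0.70^4 = 0.324135
P(X≥2) = 1 − 0.117649 − 0.302526 = 0.579825
Ratio = 0.324135 / 0.579825 = 0.559022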